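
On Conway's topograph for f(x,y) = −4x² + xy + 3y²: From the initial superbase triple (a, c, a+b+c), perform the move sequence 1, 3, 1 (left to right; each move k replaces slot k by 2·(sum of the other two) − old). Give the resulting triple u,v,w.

start (-4,3,0) = (f(1,0),f(0,1),f(1,1))
replace slot 1: 2·(3+0) − (-4) = 10 → (10,3,0)
replace slot 3: 2·(10+3) − 0 = 26 → (10,3,26)
replace slot 1: 2·(3+26) − 10 = 48 → (48,3,26)

48,3,26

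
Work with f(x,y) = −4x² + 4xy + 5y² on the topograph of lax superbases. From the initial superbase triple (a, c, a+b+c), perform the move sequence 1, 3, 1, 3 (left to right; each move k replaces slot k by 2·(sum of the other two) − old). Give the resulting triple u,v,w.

start (-4,5,5) = (f(1,0),f(0,1),f(1,1))
replace slot 1: 2·(5+5) − (-4) = 24 → (24,5,5)
replace slot 3: 2·(24+5) − 5 = 53 → (24,5,53)
replace slot 1: 2·(5+53) − 24 = 92 → (92,5,53)
replace slot 3: 2·(92+5) − 53 = 141 → (92,5,141)

92,5,141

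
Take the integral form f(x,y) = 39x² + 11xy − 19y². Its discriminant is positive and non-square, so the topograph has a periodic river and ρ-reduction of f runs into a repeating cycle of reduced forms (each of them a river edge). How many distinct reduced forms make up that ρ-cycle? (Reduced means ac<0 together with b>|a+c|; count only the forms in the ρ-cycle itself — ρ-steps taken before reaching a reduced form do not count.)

D = 3085, ⌊√D⌋ = 55
descent: ρ → (-19,27,31)  [lands on river]
river: ρ → (31,35,-15)
river: ρ → (-15,55,1)
river: ρ → (1,55,-15)
river: ρ → (-15,35,31)
river: ρ → (31,27,-19)
river: ρ → (-19,49,9)
river: ρ → (9,41,-39)
river: ρ → (-39,37,11)
river: ρ → (11,51,-11)
river: ρ → (-11,37,39)
river: ρ → (39,41,-9)
river: ρ → (-9,49,19)
river: ρ → (19,27,-31)
river: ρ → (-31,35,15)
river: ρ → (15,55,-1)
river: ρ → (-1,55,15)
river: ρ → (15,35,-31)
river: ρ → (-31,27,19)
river: ρ → (19,49,-9)
river: ρ → (-9,41,39)
river: ρ → (39,37,-11)
river: ρ → (-11,51,11)
river: ρ → (11,37,-39)
river: ρ → (-39,41,9)
river: ρ → (9,49,-19)
ρ-cycle length = 26 (tail of 1 descent step not counted)

26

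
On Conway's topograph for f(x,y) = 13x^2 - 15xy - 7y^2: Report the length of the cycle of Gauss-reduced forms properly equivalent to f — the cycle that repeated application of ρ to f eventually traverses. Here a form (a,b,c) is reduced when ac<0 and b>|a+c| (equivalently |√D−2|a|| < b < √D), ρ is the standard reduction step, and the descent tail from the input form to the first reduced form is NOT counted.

D = 589, ⌊√D⌋ = 24
descent: ρ → (-7,15,13)  [lands on river]
river: ρ → (13,11,-9)
river: ρ → (-9,7,15)
river: ρ → (15,23,-1)
river: ρ → (-1,23,15)
river: ρ → (15,7,-9)
river: ρ → (-9,11,13)
river: ρ → (13,15,-7)
river: ρ → (-7,13,15)
river: ρ → (15,17,-5)
river: ρ → (-5,23,3)
river: ρ → (3,19,-19)
river: ρ → (-19,19,3)
river: ρ → (3,23,-5)
river: ρ → (-5,17,15)
river: ρ → (15,13,-7)
ρ-cycle length = 16 (tail of 1 descent step not counted)

16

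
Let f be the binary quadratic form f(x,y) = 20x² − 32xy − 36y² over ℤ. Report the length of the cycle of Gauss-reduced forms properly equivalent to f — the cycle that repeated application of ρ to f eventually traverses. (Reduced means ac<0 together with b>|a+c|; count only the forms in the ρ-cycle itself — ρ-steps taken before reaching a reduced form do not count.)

D = 3904, ⌊√D⌋ = 62
descent: ρ → (-36,32,20)  [lands on river]
river: ρ → (20,48,-20)
river: ρ → (-20,32,36)
river: ρ → (36,40,-16)
river: ρ → (-16,56,12)
river: ρ → (12,40,-48)
river: ρ → (-48,56,4)
river: ρ → (4,56,-48)
river: ρ → (-48,40,12)
river: ρ → (12,56,-16)
river: ρ → (-16,40,36)
river: ρ → (36,32,-20)
river: ρ → (-20,48,20)
river: ρ → (20,32,-36)
river: ρ → (-36,40,16)
river: ρ → (16,56,-12)
river: ρ → (-12,40,48)
river: ρ → (48,56,-4)
river: ρ → (-4,56,48)
river: ρ → (48,40,-12)
river: ρ → (-12,56,16)
river: ρ → (16,40,-36)
ρ-cycle length = 22 (tail of 1 descent step not counted)

22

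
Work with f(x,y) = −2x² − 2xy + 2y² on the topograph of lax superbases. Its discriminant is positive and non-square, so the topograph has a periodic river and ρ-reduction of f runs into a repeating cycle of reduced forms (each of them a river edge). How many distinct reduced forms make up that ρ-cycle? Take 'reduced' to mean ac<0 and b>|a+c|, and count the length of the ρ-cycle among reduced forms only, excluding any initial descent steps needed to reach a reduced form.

D = 20, ⌊√D⌋ = 4
descent: ρ → (2,2,-2)  [lands on river]
river: ρ → (-2,2,2)
ρ-cycle length = 2 (tail of 1 descent step not counted)

2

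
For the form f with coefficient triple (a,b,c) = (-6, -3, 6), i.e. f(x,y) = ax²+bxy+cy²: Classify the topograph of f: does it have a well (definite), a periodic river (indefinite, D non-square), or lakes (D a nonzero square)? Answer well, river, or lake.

D = b²−4ac = (-3)² − 4·(-6)·6 = 153
D > 0 non-square ⇒ indefinite ⇒ periodic river

river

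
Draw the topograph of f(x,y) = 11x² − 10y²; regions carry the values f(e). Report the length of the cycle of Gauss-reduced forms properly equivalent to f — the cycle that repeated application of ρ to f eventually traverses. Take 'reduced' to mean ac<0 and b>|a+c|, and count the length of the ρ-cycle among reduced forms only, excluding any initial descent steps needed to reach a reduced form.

D = 440, ⌊√D⌋ = 20
descent: ρ → (-10,20,1)  [lands on river]
river: ρ → (1,20,-10)
ρ-cycle length = 2 (tail of 1 descent step not counted)

2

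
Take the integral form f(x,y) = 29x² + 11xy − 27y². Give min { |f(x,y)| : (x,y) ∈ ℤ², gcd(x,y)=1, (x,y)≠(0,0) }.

river: ρ → (-27,43,13)
river: ρ → (13,35,-39)
river: ρ → (-39,43,9)
river: ρ → (9,47,-29)
river: ρ → (-29,11,27)
river: ρ → (27,43,-13)
river: ρ → (-13,35,39)
river: ρ → (39,43,-9)
river: ρ → (-9,47,29)
river: ρ → (29,11,-27)
closes: descent 0, river 10
min |a| on river = 9

9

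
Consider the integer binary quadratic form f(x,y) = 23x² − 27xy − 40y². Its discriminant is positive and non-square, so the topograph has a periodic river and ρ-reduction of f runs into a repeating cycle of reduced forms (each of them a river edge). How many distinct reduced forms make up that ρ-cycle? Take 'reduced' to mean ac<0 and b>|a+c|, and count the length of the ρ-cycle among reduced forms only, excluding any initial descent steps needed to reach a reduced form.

D = 4409, ⌊√D⌋ = 66
descent: ρ → (-40,27,23)  [lands on river]
river: ρ → (23,65,-2)
river: ρ → (-2,63,55)
river: ρ → (55,47,-10)
river: ρ → (-10,53,40)
river: ρ → (40,27,-23)
river: ρ → (-23,65,2)
river: ρ → (2,63,-55)
river: ρ → (-55,47,10)
river: ρ → (10,53,-40)
ρ-cycle length = 10 (tail of 1 descent step not counted)

10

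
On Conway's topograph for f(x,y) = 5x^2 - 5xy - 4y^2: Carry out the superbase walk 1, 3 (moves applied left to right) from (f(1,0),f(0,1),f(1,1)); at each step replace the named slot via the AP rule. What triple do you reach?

start (5,-4,-4) = (f(1,0),f(0,1),f(1,1))
replace slot 1: 2·((-4)+(-4)) − 5 = -21 → (-21,-4,-4)
replace slot 3: 2·((-21)+(-4)) − (-4) = -46 → (-21,-4,-46)

-21,-4,-46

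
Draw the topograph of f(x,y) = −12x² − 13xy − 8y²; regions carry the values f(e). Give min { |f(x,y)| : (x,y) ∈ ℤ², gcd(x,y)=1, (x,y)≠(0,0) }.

translate: b→-11 (≡13 mod 24), so (12,13,8)→(12,-11,7)
flip: (12,-11,7)→(7,11,12)
translate: b→-3 (≡11 mod 14), so (7,11,12)→(7,-3,8)
reduced (well bottom): (7,-3,8) with a≤c, −a<b≤a
well minimum |f| = |-7| = 7 (negative-definite)

7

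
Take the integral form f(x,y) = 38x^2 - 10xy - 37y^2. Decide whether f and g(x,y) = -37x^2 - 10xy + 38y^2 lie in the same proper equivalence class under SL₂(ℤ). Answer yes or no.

D₁ = 5724, D₂ = 5724
river cycle of f (length 8): (-37, 10, 38), (38, 66, -9), (-9, 60, 59), (59, 58, -10), (-10, 62, 47), (47, 32, -25), (-25, 68, 11), (11, 64, -37)
river cycle of g (length 8): (38, 10, -37), (-37, 64, 11), (11, 68, -25), (-25, 32, 47), (47, 62, -10), (-10, 58, 59), (59, 60, -9), (-9, 66, 38)
cycles differ ⇒ inequivalent

no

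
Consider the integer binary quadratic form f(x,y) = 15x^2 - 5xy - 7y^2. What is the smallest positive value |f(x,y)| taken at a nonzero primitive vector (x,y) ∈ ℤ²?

descent: ρ → (-7,19,3)  [lands on river]
river: ρ → (3,17,-13)
river: ρ → (-13,9,7)
river: ρ → (7,19,-3)
river: ρ → (-3,17,13)
river: ρ → (13,9,-7)
closes: descent 1, river 6
min |a| on river = 3

3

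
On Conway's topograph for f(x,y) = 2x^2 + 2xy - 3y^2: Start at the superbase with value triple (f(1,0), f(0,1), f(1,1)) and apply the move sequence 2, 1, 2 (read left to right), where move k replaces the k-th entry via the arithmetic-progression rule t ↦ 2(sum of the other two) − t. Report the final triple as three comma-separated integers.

start (2,-3,1) = (f(1,0),f(0,1),f(1,1))
replace slot 2: 2·(2+1) − (-3) = 9 → (2,9,1)
replace slot 1: 2·(9+1) − 2 = 18 → (18,9,1)
replace slot 2: 2·(18+1) − 9 = 29 → (18,29,1)

18,29,1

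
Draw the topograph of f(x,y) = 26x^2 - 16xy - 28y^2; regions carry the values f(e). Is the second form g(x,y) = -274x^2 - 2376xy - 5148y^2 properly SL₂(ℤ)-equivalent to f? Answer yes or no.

D₁ = 3168, D₂ = 3168
river cycle of f (length 8): (-28, 16, 26), (26, 36, -18), (-18, 36, 26), (26, 16, -28), (-28, 40, 14), (14, 44, -22), (-22, 44, 14), (14, 40, -28)
river cycle of g (length 8): (-28, 16, 26), (26, 36, -18), (-18, 36, 26), (26, 16, -28), (-28, 40, 14), (14, 44, -22), (-22, 44, 14), (14, 40, -28)
cycles coincide ⇒ equivalent

yes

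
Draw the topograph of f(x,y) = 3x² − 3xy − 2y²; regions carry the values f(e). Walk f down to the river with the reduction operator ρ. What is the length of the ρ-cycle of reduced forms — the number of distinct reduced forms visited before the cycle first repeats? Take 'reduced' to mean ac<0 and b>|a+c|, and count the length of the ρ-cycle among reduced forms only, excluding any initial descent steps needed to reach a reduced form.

D = 33, ⌊√D⌋ = 5
descent: ρ → (-2,3,3)  [lands on river]
river: ρ → (3,3,-2)
river: ρ → (-2,5,1)
river: ρ → (1,5,-2)
ρ-cycle length = 4 (tail of 1 descent step not counted)

4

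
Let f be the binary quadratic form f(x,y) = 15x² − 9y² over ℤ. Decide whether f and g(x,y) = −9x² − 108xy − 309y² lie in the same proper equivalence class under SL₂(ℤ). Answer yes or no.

D₁ = 540, D₂ = 540
river cycle of f (length 2): (-9, 18, 6), (6, 18, -9)
river cycle of g (length 2): (-9, 18, 6), (6, 18, -9)
cycles coincide ⇒ equivalent

yes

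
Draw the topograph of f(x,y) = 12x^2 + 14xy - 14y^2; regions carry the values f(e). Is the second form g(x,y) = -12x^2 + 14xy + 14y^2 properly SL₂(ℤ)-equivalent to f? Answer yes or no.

D₁ = 868, D₂ = 868
river cycle of f (length 16): (-14, 14, 12), (12, 10, -16), (-16, 22, 6), (6, 26, -8), (-8, 22, 12), (12, 26, -4), (-4, 22, 24), (24, 26, -2), (-2, 26, 24), (24, 22, -4), … (6 more)
river cycle of g (length 16): (14, 14, -12), (-12, 10, 16), (16, 22, -6), (-6, 26, 8), (8, 22, -12), (-12, 26, 4), (4, 22, -24), (-24, 26, 2), (2, 26, -24), (-24, 22, 4), … (6 more)
cycles differ ⇒ inequivalent

no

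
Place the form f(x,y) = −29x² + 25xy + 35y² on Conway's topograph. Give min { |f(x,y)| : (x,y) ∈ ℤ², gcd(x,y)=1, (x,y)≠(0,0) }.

river: ρ → (35,45,-19)
river: ρ → (-19,31,49)
river: ρ → (49,67,-1)
river: ρ → (-1,67,49)
river: ρ → (49,31,-19)
river: ρ → (-19,45,35)
river: ρ → (35,25,-29)
river: ρ → (-29,33,31)
river: ρ → (31,29,-31)
river: ρ → (-31,33,29)
river: ρ → (29,25,-35)
river: ρ → (-35,45,19)
river: ρ → (19,31,-49)
river: ρ → (-49,67,1)
river: ρ → (1,67,-49)
river: ρ → (-49,31,19)
river: ρ → (19,45,-35)
river: ρ → (-35,25,29)
river: ρ → (29,33,-31)
river: ρ → (-31,29,31)
river: ρ → (31,33,-29)
river: ρ → (-29,25,35)
closes: descent 0, river 22
min |a| on river = 1

1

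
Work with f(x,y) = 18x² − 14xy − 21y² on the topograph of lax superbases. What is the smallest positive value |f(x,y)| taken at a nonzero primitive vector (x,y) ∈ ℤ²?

descent: ρ → (-21,14,18)  [lands on river]
river: ρ → (18,22,-17)
river: ρ → (-17,12,23)
river: ρ → (23,34,-6)
river: ρ → (-6,38,11)
river: ρ → (11,28,-21)
closes: descent 1, river 6
min |a| on river = 6

6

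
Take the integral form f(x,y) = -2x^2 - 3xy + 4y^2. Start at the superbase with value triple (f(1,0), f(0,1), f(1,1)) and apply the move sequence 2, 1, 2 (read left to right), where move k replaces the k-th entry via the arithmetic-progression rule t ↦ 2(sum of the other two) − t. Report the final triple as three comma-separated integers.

start (-2,4,-1) = (f(1,0),f(0,1),f(1,1))
replace slot 2: 2·((-2)+(-1)) − 4 = -10 → (-2,-10,-1)
replace slot 1: 2·((-10)+(-1)) − (-2) = -20 → (-20,-10,-1)
replace slot 2: 2·((-20)+(-1)) − (-10) = -32 → (-20,-32,-1)

-20,-32,-1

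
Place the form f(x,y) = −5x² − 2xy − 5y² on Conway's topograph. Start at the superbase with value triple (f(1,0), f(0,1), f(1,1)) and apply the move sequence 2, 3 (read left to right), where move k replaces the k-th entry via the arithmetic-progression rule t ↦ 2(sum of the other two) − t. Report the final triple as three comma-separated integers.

start (-5,-5,-12) = (f(1,0),f(0,1),f(1,1))
replace slot 2: 2·((-5)+(-12)) − (-5) = -29 → (-5,-29,-12)
replace slot 3: 2·((-5)+(-29)) − (-12) = -56 → (-5,-29,-56)

-5,-29,-56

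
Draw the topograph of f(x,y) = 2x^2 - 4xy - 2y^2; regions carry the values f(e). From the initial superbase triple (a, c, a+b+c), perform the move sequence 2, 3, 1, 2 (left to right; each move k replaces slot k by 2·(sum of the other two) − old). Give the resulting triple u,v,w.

start (2,-2,-4) = (f(1,0),f(0,1),f(1,1))
replace slot 2: 2·(2+(-4)) − (-2) = -2 → (2,-2,-4)
replace slot 3: 2·(2+(-2)) − (-4) = 4 → (2,-2,4)
replace slot 1: 2·((-2)+4) − 2 = 2 → (2,-2,4)
replace slot 2: 2·(2+4) − (-2) = 14 → (2,14,4)

2,14,4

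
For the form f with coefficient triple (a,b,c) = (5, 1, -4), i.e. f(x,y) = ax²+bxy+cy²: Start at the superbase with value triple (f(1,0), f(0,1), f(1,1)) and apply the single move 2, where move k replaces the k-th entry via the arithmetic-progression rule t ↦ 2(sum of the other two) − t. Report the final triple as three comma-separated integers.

start (5,-4,2) = (f(1,0),f(0,1),f(1,1))
replace slot 2: 2·(5+2) − (-4) = 18 → (5,18,2)

5,18,2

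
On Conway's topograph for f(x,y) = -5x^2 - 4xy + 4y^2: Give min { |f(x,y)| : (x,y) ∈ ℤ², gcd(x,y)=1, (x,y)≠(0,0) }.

descent: ρ → (4,4,-5)  [lands on river]
river: ρ → (-5,6,3)
river: ρ → (3,6,-5)
river: ρ → (-5,4,4)
closes: descent 1, river 4
min |a| on river = 3

3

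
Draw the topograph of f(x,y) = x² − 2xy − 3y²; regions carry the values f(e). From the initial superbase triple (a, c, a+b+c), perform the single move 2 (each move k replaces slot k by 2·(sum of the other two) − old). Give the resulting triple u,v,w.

start (1,-3,-4) = (f(1,0),f(0,1),f(1,1))
replace slot 2: 2·(1+(-4)) − (-3) = -3 → (1,-3,-4)

1,-3,-4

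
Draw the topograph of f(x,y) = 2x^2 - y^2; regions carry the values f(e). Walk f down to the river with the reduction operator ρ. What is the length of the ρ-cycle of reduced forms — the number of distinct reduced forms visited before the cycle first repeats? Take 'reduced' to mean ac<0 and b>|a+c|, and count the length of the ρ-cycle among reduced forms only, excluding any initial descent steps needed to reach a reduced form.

D = 8, ⌊√D⌋ = 2
descent: ρ → (-1,2,1)  [lands on river]
river: ρ → (1,2,-1)
ρ-cycle length = 2 (tail of 1 descent step not counted)

2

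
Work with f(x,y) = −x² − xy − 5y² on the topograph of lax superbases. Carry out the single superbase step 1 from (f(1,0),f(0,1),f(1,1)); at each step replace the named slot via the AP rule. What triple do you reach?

start (-1,-5,-7) = (f(1,0),f(0,1),f(1,1))
replace slot 1: 2·((-5)+(-7)) − (-1) = -23 → (-23,-5,-7)

-23,-5,-7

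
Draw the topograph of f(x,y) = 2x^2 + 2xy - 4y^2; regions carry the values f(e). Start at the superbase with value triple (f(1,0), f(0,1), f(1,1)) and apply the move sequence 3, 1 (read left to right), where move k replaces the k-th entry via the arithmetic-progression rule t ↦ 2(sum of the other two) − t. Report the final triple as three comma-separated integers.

start (2,-4,0) = (f(1,0),f(0,1),f(1,1))
replace slot 3: 2·(2+(-4)) − 0 = -4 → (2,-4,-4)
replace slot 1: 2·((-4)+(-4)) − 2 = -18 → (-18,-4,-4)

-18,-4,-4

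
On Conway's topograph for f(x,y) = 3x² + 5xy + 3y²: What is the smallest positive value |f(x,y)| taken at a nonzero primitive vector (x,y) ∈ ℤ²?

translate: b→-1 (≡5 mod 6), so (3,5,3)→(3,-1,1)
flip: (3,-1,1)→(1,1,3)
reduced (well bottom): (1,1,3) with a≤c, −a<b≤a
well minimum = a = 1

1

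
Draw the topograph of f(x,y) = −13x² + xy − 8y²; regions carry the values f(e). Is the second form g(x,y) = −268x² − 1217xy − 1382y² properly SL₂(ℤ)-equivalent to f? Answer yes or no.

D₁ = -415, D₂ = -415
f is negative-definite; reduce −f:
−f: flip: (13,-1,8)→(8,1,13)
−f: reduced (well bottom): (8,1,13) with a≤c, −a<b≤a
flip sign back: reduced form of f is (-8,-1,-13)
g is negative-definite; reduce −g:
−g: translate: b→145 (≡1217 mod 536), so (268,1217,1382)→(268,145,20)
−g: flip: (268,145,20)→(20,-145,268)
−g: translate: b→15 (≡-145 mod 40), so (20,-145,268)→(20,15,8)
−g: flip: (20,15,8)→(8,-15,20)
−g: translate: b→1 (≡-15 mod 16), so (8,-15,20)→(8,1,13)
−g: reduced (well bottom): (8,1,13) with a≤c, −a<b≤a
flip sign back: reduced form of g is (-8,-1,-13)
reduced forms (-8, -1, -13) vs (-8, -1, -13) ⇒ equivalent

yes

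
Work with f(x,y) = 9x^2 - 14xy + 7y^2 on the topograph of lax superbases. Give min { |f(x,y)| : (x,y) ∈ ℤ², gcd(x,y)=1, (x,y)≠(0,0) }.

translate: b→4 (≡-14 mod 18), so (9,-14,7)→(9,4,2)
flip: (9,4,2)→(2,-4,9)
translate: b→0 (≡-4 mod 4), so (2,-4,9)→(2,0,7)
reduced (well bottom): (2,0,7) with a≤c, −a<b≤a
well minimum = a = 2

2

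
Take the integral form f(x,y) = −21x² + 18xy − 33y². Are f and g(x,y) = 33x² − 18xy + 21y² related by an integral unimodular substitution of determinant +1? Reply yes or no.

D₁ = -2448, D₂ = -2448
f is negative-definite; reduce −f:
−f: reduced (well bottom): (21,-18,33) with a≤c, −a<b≤a
flip sign back: reduced form of f is (-21,18,-33)
g: flip: (33,-18,21)→(21,18,33)
g: reduced (well bottom): (21,18,33) with a≤c, −a<b≤a
reduced forms (-21, 18, -33) vs (21, 18, 33) ⇒ inequivalent

no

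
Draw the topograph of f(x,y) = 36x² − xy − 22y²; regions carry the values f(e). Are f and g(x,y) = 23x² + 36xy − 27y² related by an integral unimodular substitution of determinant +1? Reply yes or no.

D₁ = 3169, D₂ = 3780
discriminants differ ⇒ not SL₂(ℤ)-equivalent

no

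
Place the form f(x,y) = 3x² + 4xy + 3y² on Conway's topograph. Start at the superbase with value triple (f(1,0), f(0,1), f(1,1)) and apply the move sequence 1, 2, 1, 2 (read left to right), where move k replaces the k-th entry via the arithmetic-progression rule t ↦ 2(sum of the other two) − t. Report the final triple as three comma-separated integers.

start (3,3,10) = (f(1,0),f(0,1),f(1,1))
replace slot 1: 2·(3+10) − 3 = 23 → (23,3,10)
replace slot 2: 2·(23+10) − 3 = 63 → (23,63,10)
replace slot 1: 2·(63+10) − 23 = 123 → (123,63,10)
replace slot 2: 2·(123+10) − 63 = 203 → (123,203,10)

123,203,10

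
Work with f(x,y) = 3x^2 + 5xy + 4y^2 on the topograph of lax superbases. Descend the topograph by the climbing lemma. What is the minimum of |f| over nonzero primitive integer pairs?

translate: b→-1 (≡5 mod 6), so (3,5,4)→(3,-1,2)
flip: (3,-1,2)→(2,1,3)
reduced (well bottom): (2,1,3) with a≤c, −a<b≤a
well minimum = a = 2

2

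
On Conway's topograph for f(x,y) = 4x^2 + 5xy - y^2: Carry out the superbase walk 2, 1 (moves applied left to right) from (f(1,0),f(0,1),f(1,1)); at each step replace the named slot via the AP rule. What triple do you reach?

start (4,-1,8) = (f(1,0),f(0,1),f(1,1))
replace slot 2: 2·(4+8) − (-1) = 25 → (4,25,8)
replace slot 1: 2·(25+8) − 4 = 62 → (62,25,8)

62,25,8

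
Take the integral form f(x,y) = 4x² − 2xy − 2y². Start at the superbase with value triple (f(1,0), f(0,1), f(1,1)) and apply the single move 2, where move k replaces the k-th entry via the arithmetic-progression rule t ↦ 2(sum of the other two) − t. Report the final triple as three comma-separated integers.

start (4,-2,0) = (f(1,0),f(0,1),f(1,1))
replace slot 2: 2·(4+0) − (-2) = 10 → (4,10,0)

4,10,0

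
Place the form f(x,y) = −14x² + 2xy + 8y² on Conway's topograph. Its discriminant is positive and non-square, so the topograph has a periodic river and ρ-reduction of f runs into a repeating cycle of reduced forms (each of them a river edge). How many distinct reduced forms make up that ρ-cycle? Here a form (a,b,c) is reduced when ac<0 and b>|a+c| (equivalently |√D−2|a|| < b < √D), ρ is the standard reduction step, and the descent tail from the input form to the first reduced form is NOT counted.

D = 452, ⌊√D⌋ = 21
descent: ρ → (8,14,-8)  [lands on river]
river: ρ → (-8,18,4)
river: ρ → (4,14,-16)
river: ρ → (-16,18,2)
river: ρ → (2,18,-16)
river: ρ → (-16,14,4)
river: ρ → (4,18,-8)
river: ρ → (-8,14,8)
river: ρ → (8,18,-4)
river: ρ → (-4,14,16)
river: ρ → (16,18,-2)
river: ρ → (-2,18,16)
river: ρ → (16,14,-4)
river: ρ → (-4,18,8)
ρ-cycle length = 14 (tail of 1 descent step not counted)

14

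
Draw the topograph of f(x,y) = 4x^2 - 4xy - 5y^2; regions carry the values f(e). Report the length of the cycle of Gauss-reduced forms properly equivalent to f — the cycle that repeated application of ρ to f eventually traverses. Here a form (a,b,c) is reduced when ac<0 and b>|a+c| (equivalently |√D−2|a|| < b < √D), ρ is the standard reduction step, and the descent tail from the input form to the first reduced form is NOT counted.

D = 96, ⌊√D⌋ = 9
descent: ρ → (-5,4,4)  [lands on river]
river: ρ → (4,4,-5)
river: ρ → (-5,6,3)
river: ρ → (3,6,-5)
ρ-cycle length = 4 (tail of 1 descent step not counted)

4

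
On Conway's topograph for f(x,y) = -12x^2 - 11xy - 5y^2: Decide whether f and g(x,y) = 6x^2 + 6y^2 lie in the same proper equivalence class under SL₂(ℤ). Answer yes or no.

D₁ = -119, D₂ = -144
discriminants differ ⇒ not SL₂(ℤ)-equivalent

no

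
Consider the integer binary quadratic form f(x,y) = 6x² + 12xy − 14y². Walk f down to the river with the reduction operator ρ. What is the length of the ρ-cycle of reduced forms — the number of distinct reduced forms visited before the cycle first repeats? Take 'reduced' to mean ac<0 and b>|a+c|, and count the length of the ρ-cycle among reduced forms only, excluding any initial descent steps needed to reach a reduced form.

D = 480, ⌊√D⌋ = 21
river: ρ → (-14,16,4)
river: ρ → (4,16,-14)
river: ρ → (-14,12,6)
river: ρ → (6,12,-14)
ρ-cycle length = 4 (tail of 0 descent steps not counted)

4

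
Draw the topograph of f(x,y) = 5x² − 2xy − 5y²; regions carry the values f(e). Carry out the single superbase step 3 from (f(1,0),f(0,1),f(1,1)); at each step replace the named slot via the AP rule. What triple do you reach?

start (5,-5,-2) = (f(1,0),f(0,1),f(1,1))
replace slot 3: 2·(5+(-5)) − (-2) = 2 → (5,-5,2)

5,-5,2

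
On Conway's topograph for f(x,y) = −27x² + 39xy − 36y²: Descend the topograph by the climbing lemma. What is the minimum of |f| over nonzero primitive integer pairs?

translate: b→15 (≡-39 mod 54), so (27,-39,36)→(27,15,24)
flip: (27,15,24)→(24,-15,27)
reduced (well bottom): (24,-15,27) with a≤c, −a<b≤a
well minimum |f| = |-24| = 24 (negative-definite)

24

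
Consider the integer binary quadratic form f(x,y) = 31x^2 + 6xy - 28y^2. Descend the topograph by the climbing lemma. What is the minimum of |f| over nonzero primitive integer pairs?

river: ρ → (-28,50,9)
river: ρ → (9,58,-4)
river: ρ → (-4,54,37)
river: ρ → (37,20,-21)
river: ρ → (-21,22,36)
river: ρ → (36,50,-7)
river: ρ → (-7,48,43)
river: ρ → (43,38,-12)
river: ρ → (-12,58,3)
river: ρ → (3,56,-31)
river: ρ → (-31,6,28)
river: ρ → (28,50,-9)
river: ρ → (-9,58,4)
river: ρ → (4,54,-37)
river: ρ → (-37,20,21)
river: ρ → (21,22,-36)
river: ρ → (-36,50,7)
river: ρ → (7,48,-43)
river: ρ → (-43,38,12)
river: ρ → (12,58,-3)
river: ρ → (-3,56,31)
river: ρ → (31,6,-28)
closes: descent 0, river 22
min |a| on river = 3

3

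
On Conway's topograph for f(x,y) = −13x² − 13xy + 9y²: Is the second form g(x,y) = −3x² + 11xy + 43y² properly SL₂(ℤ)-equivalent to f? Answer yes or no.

D₁ = 637, D₂ = 637
river cycle of f (length 6): (9, 13, -13), (-13, 13, 9), (9, 23, -3), (-3, 25, 1), (1, 25, -3), (-3, 23, 9)
river cycle of g (length 6): (-3, 23, 9), (9, 13, -13), (-13, 13, 9), (9, 23, -3), (-3, 25, 1), (1, 25, -3)
cycles coincide ⇒ equivalent

yes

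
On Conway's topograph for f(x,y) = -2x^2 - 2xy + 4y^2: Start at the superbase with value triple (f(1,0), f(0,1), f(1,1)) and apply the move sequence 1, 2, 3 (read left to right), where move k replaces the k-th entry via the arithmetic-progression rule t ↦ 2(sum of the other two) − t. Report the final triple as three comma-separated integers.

start (-2,4,0) = (f(1,0),f(0,1),f(1,1))
replace slot 1: 2·(4+0) − (-2) = 10 → (10,4,0)
replace slot 2: 2·(10+0) − 4 = 16 → (10,16,0)
replace slot 3: 2·(10+16) − 0 = 52 → (10,16,52)

10,16,52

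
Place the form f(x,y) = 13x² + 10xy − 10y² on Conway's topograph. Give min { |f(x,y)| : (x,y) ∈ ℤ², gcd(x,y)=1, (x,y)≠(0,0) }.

river: ρ → (-10,10,13)
river: ρ → (13,16,-7)
river: ρ → (-7,12,17)
river: ρ → (17,22,-2)
river: ρ → (-2,22,17)
river: ρ → (17,12,-7)
river: ρ → (-7,16,13)
river: ρ → (13,10,-10)
closes: descent 0, river 8
min |a| on river = 2

2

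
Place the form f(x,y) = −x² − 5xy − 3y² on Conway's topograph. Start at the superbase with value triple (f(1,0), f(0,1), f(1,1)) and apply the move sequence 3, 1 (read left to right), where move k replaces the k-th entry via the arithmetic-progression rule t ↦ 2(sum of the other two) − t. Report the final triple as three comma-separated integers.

start (-1,-3,-9) = (f(1,0),f(0,1),f(1,1))
replace slot 3: 2·((-1)+(-3)) − (-9) = 1 → (-1,-3,1)
replace slot 1: 2·((-3)+1) − (-1) = -3 → (-3,-3,1)

-3,-3,1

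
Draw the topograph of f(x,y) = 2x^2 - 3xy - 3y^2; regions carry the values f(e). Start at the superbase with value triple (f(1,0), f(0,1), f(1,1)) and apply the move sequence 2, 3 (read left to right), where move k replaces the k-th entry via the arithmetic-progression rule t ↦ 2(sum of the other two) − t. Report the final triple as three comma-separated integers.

start (2,-3,-4) = (f(1,0),f(0,1),f(1,1))
replace slot 2: 2·(2+(-4)) − (-3) = -1 → (2,-1,-4)
replace slot 3: 2·(2+(-1)) − (-4) = 6 → (2,-1,6)

2,-1,6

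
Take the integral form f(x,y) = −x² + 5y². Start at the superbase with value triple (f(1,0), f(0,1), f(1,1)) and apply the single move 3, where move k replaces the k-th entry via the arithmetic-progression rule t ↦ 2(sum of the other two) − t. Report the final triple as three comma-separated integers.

start (-1,5,4) = (f(1,0),f(0,1),f(1,1))
replace slot 3: 2·((-1)+5) − 4 = 4 → (-1,5,4)

-1,5,4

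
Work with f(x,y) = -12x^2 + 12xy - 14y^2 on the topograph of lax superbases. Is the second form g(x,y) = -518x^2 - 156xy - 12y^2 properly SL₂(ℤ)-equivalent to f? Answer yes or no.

D₁ = -528, D₂ = -528
f is negative-definite; reduce −f:
−f: translate: b→12 (≡-12 mod 24), so (12,-12,14)→(12,12,14)
−f: reduced (well bottom): (12,12,14) with a≤c, −a<b≤a
flip sign back: reduced form of f is (-12,-12,-14)
g is negative-definite; reduce −g:
−g: flip: (518,156,12)→(12,-156,518)
−g: translate: b→12 (≡-156 mod 24), so (12,-156,518)→(12,12,14)
−g: reduced (well bottom): (12,12,14) with a≤c, −a<b≤a
flip sign back: reduced form of g is (-12,-12,-14)
reduced forms (-12, -12, -14) vs (-12, -12, -14) ⇒ equivalent

yes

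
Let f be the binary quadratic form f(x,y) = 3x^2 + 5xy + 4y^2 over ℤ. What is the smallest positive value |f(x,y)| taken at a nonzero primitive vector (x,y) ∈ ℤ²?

translate: b→-1 (≡5 mod 6), so (3,5,4)→(3,-1,2)
flip: (3,-1,2)→(2,1,3)
reduced (well bottom): (2,1,3) with a≤c, −a<b≤a
well minimum = a = 2

2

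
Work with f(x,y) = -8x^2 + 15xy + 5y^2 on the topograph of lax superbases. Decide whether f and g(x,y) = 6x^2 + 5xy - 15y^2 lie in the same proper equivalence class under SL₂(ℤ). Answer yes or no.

D₁ = 385, D₂ = 385
river cycle of f (length 10): (5, 15, -8), (-8, 17, 3), (3, 19, -2), (-2, 17, 12), (12, 7, -7), (-7, 7, 12), (12, 17, -2), (-2, 19, 3), (3, 17, -8), (-8, 15, 5)
river cycle of g (length 12): (6, 17, -4), (-4, 15, 10), (10, 5, -9), (-9, 13, 6), (6, 11, -11), (-11, 11, 6), (6, 13, -9), (-9, 5, 10), (10, 15, -4), (-4, 17, 6), … (2 more)
cycles differ ⇒ inequivalent

no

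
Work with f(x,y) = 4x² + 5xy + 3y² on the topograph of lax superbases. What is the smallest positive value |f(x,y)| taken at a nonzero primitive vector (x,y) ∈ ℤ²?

translate: b→-3 (≡5 mod 8), so (4,5,3)→(4,-3,2)
flip: (4,-3,2)→(2,3,4)
translate: b→-1 (≡3 mod 4), so (2,3,4)→(2,-1,3)
reduced (well bottom): (2,-1,3) with a≤c, −a<b≤a
well minimum = a = 2

2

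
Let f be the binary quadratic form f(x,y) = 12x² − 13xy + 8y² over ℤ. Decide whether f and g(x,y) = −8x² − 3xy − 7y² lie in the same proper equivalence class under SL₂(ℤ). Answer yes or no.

D₁ = -215, D₂ = -215
f: translate: b→11 (≡-13 mod 24), so (12,-13,8)→(12,11,7)
f: flip: (12,11,7)→(7,-11,12)
f: translate: b→3 (≡-11 mod 14), so (7,-11,12)→(7,3,8)
f: reduced (well bottom): (7,3,8) with a≤c, −a<b≤a
g is negative-definite; reduce −g:
−g: flip: (8,3,7)→(7,-3,8)
−g: reduced (well bottom): (7,-3,8) with a≤c, −a<b≤a
flip sign back: reduced form of g is (-7,3,-8)
reduced forms (7, 3, 8) vs (-7, 3, -8) ⇒ inequivalent

no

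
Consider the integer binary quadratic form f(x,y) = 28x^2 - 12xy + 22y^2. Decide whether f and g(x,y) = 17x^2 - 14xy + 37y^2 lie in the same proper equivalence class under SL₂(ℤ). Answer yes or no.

D₁ = -2320, D₂ = -2320
f: flip: (28,-12,22)→(22,12,28)
f: reduced (well bottom): (22,12,28) with a≤c, −a<b≤a
g: reduced (well bottom): (17,-14,37) with a≤c, −a<b≤a
reduced forms (22, 12, 28) vs (17, -14, 37) ⇒ inequivalent

no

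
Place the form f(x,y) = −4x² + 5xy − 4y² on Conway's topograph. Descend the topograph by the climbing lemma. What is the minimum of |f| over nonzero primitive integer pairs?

translate: b→3 (≡-5 mod 8), so (4,-5,4)→(4,3,3)
flip: (4,3,3)→(3,-3,4)
translate: b→3 (≡-3 mod 6), so (3,-3,4)→(3,3,4)
reduced (well bottom): (3,3,4) with a≤c, −a<b≤a
well minimum |f| = |-3| = 3 (negative-definite)

3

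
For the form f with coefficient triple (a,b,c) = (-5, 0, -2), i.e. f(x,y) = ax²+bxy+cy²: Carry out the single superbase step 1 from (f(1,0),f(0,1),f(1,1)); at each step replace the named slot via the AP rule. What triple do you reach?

start (-5,-2,-7) = (f(1,0),f(0,1),f(1,1))
replace slot 1: 2·((-2)+(-7)) − (-5) = -13 → (-13,-2,-7)

-13,-2,-7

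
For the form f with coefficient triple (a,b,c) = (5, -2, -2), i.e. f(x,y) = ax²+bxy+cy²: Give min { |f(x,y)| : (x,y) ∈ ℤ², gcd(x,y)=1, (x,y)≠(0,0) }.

descent: ρ → (-2,6,1)  [lands on river]
river: ρ → (1,6,-2)
closes: descent 1, river 2
min |a| on river = 1

1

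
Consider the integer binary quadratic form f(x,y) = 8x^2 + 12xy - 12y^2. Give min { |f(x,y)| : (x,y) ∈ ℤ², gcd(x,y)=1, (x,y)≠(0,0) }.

river: ρ → (-12,12,8)
river: ρ → (8,20,-4)
river: ρ → (-4,20,8)
river: ρ → (8,12,-12)
closes: descent 0, river 4
min |a| on river = 4

4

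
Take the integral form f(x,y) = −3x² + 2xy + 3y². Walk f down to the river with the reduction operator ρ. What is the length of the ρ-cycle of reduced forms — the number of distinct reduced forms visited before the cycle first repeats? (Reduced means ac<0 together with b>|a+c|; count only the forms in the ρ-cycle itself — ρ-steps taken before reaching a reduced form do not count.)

D = 40, ⌊√D⌋ = 6
river: ρ → (3,4,-2)
river: ρ → (-2,4,3)
river: ρ → (3,2,-3)
river: ρ → (-3,4,2)
river: ρ → (2,4,-3)
river: ρ → (-3,2,3)
ρ-cycle length = 6 (tail of 0 descent steps not counted)

6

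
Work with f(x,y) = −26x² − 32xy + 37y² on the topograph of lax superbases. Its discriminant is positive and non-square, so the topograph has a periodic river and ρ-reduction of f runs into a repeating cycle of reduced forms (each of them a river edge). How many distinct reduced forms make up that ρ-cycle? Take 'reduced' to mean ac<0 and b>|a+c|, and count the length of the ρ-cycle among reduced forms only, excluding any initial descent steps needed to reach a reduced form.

D = 4872, ⌊√D⌋ = 69
descent: ρ → (37,32,-26)  [lands on river]
river: ρ → (-26,20,43)
river: ρ → (43,66,-3)
river: ρ → (-3,66,43)
river: ρ → (43,20,-26)
river: ρ → (-26,32,37)
river: ρ → (37,42,-21)
river: ρ → (-21,42,37)
ρ-cycle length = 8 (tail of 1 descent step not counted)

8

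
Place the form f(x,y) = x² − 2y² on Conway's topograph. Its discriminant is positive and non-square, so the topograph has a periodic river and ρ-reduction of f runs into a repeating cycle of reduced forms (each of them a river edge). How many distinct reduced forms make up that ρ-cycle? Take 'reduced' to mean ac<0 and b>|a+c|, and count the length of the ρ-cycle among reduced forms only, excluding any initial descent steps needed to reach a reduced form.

D = 8, ⌊√D⌋ = 2
descent: ρ → (-2,0,1)
descent: ρ → (1,2,-1)  [lands on river]
river: ρ → (-1,2,1)
ρ-cycle length = 2 (tail of 2 descent steps not counted)

2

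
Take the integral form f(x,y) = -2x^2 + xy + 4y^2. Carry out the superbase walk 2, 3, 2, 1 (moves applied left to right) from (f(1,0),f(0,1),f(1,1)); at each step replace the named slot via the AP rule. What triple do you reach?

start (-2,4,3) = (f(1,0),f(0,1),f(1,1))
replace slot 2: 2·((-2)+3) − 4 = -2 → (-2,-2,3)
replace slot 3: 2·((-2)+(-2)) − 3 = -11 → (-2,-2,-11)
replace slot 2: 2·((-2)+(-11)) − (-2) = -24 → (-2,-24,-11)
replace slot 1: 2·((-24)+(-11)) − (-2) = -68 → (-68,-24,-11)

-68,-24,-11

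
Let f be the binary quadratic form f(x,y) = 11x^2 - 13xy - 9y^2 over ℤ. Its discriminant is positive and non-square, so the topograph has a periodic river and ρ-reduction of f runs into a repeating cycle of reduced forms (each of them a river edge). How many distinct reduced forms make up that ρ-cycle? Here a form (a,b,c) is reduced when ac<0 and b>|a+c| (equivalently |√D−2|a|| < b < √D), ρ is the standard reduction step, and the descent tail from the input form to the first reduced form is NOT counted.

D = 565, ⌊√D⌋ = 23
descent: ρ → (-9,13,11)  [lands on river]
river: ρ → (11,9,-11)
river: ρ → (-11,13,9)
river: ρ → (9,23,-1)
river: ρ → (-1,23,9)
river: ρ → (9,13,-11)
river: ρ → (-11,9,11)
river: ρ → (11,13,-9)
river: ρ → (-9,23,1)
river: ρ → (1,23,-9)
ρ-cycle length = 10 (tail of 1 descent step not counted)

10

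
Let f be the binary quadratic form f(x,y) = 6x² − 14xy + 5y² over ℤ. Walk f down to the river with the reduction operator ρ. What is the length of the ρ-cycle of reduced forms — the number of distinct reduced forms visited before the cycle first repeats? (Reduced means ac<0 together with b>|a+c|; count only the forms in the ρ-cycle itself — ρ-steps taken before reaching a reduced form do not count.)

D = 76, ⌊√D⌋ = 8
descent: ρ → (5,4,-3)  [lands on river]
river: ρ → (-3,8,1)
river: ρ → (1,8,-3)
river: ρ → (-3,4,5)
river: ρ → (5,6,-2)
river: ρ → (-2,6,5)
ρ-cycle length = 6 (tail of 1 descent step not counted)

6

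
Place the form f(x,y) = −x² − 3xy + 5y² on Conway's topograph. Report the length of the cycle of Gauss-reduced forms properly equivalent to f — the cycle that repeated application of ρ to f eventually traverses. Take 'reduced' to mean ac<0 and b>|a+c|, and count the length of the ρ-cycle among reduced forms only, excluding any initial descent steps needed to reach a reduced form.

D = 29, ⌊√D⌋ = 5
descent: ρ → (5,3,-1)
descent: ρ → (-1,5,1)  [lands on river]
river: ρ → (1,5,-1)
ρ-cycle length = 2 (tail of 2 descent steps not counted)

2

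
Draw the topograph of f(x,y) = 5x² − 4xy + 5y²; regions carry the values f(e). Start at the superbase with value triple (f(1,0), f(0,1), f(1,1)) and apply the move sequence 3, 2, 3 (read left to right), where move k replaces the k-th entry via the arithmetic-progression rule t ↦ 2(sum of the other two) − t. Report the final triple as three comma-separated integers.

start (5,5,6) = (f(1,0),f(0,1),f(1,1))
replace slot 3: 2·(5+5) − 6 = 14 → (5,5,14)
replace slot 2: 2·(5+14) − 5 = 33 → (5,33,14)
replace slot 3: 2·(5+33) − 14 = 62 → (5,33,62)

5,33,62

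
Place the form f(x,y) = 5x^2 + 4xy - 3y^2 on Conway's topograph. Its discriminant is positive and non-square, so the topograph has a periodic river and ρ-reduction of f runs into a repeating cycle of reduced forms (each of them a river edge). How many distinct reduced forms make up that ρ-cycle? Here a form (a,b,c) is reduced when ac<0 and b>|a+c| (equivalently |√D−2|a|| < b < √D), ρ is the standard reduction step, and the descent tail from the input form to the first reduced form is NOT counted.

D = 76, ⌊√D⌋ = 8
river: ρ → (-3,8,1)
river: ρ → (1,8,-3)
river: ρ → (-3,4,5)
river: ρ → (5,6,-2)
river: ρ → (-2,6,5)
river: ρ → (5,4,-3)
ρ-cycle length = 6 (tail of 0 descent steps not counted)

6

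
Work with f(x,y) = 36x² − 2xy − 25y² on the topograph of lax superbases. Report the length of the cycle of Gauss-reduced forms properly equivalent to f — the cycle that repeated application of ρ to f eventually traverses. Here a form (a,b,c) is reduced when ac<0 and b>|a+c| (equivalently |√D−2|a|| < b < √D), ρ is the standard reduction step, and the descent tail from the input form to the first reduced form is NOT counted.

D = 3604, ⌊√D⌋ = 60
descent: ρ → (-25,52,9)  [lands on river]
river: ρ → (9,56,-13)
river: ρ → (-13,48,25)
river: ρ → (25,52,-9)
river: ρ → (-9,56,13)
river: ρ → (13,48,-25)
ρ-cycle length = 6 (tail of 1 descent step not counted)

6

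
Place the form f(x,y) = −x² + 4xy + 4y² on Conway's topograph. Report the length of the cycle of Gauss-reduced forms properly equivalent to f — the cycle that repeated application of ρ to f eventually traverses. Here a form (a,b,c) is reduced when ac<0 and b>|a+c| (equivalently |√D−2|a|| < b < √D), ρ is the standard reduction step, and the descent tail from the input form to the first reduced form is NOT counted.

D = 32, ⌊√D⌋ = 5
river: ρ → (4,4,-1)
river: ρ → (-1,4,4)
ρ-cycle length = 2 (tail of 0 descent steps not counted)

2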